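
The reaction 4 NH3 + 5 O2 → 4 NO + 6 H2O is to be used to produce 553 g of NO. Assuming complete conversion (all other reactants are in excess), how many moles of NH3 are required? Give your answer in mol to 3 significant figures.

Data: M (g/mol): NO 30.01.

n(NO) = 553 / 30.01 = 18.43 mol
n(NH3) = (4/4) × 18.43 = 18.43 mol

18.4 mol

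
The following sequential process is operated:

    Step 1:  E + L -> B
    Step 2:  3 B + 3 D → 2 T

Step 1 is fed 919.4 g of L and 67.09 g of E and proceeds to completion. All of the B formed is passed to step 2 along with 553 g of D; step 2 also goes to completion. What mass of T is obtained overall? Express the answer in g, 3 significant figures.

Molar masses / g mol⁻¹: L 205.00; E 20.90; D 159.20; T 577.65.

Step 1:
n(L) = 919.4 / 205.00 = 4.485 mol
n(E) = 67.09 / 20.90 = 3.210 mol
n/ν for L = 4.485/1 = 4.485
n/ν for E = 3.210/1 = 3.210
Smallest n/ν is E → limiting reagent.
n(B) produced = (1/1) × 3.210 = 3.210 mol
Step 2:
n(B) available = 3.210 mol
n(D) = 553.0 / 159.20 = 3.474 mol
n/ν for B = 3.210/3 = 1.070
n/ν for D = 3.474/3 = 1.158
Smallest n/ν is B → limiting reagent.
n(T) = (2/3) × 3.210 = 2.140 mol
mass = 2.140 × 577.65 = 1236 g

1240 g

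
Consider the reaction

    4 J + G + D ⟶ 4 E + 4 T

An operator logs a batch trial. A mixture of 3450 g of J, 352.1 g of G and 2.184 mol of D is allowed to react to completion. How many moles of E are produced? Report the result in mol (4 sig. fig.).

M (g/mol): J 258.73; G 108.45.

8.736 mol

n(J) = 3450 / 258.73 = 13.33 mol
n(G) = 352.1 / 108.45 = 3.247 mol
n(D) = 2.184 mol
n/ν for J = 13.33/4 = 3.333
n/ν for G = 3.247/1 = 3.247
n/ν for D = 2.184/1 = 2.184
Smallest n/ν is D → limiting reagent.
n(E) = (4/1) × 2.184 = 8.736 mol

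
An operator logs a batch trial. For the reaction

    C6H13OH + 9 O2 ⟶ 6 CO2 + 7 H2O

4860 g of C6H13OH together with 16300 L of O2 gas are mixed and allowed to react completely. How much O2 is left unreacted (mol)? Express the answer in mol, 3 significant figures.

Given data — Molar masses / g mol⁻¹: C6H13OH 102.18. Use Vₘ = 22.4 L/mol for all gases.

n(C6H13OH) = 4860 / 102.18 = 47.56 mol
n(O2) = 16300 / 22.4 = 727.7 mol
n/ν for C6H13OH = 47.56/1 = 47.56
n/ν for O2 = 727.7/9 = 80.86
Smallest n/ν is C6H13OH → limiting reagent.
O2 consumed = (9/1) × 47.56 = 428.0 mol
O2 remaining = 727.7 − 428.0 = 299.7 mol

300 mol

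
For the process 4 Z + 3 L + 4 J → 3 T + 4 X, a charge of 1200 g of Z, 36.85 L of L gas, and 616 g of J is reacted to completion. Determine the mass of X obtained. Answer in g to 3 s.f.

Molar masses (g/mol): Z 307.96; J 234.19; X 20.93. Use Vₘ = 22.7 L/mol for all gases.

n(Z) = 1200 / 307.96 = 3.897 mol
n(L) = 36.85 / 22.7 = 1.623 mol
n(J) = 616.0 / 234.19 = 2.630 mol
n/ν for Z = 3.897/4 = 0.9743
n/ν for L = 1.623/3 = 0.5410
n/ν for J = 2.630/4 = 0.6575
Smallest n/ν is L → limiting reagent.
n(X) = (4/3) × 1.623 = 2.164 mol
mass = 2.164 × 20.93 = 45.29 g

45.3 g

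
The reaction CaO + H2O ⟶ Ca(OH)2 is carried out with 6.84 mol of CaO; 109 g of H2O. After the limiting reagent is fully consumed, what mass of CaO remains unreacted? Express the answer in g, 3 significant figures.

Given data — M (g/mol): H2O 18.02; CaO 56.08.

44.4 g

n(CaO) = 6.840 mol
n(H2O) = 109.0 / 18.02 = 6.049 mol
n/ν → CaO: 6.840, H2O: 6.049; H2O is limiting.
CaO consumed = (1/1) × 6.049 = 6.049 mol
CaO remaining = 6.840 − 6.049 = 0.7910 mol
mass = 0.7910 × 56.08 = 44.36 g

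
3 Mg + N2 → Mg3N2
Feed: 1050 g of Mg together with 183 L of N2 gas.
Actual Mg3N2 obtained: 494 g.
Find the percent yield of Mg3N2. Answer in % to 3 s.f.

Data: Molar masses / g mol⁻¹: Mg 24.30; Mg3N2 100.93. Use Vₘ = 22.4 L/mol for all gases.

59.9 %

n(Mg) = 1050 / 24.30 = 43.21 mol
n(N2) = 183.0 / 22.4 = 8.170 mol
n/ν for Mg = 43.21/3 = 14.40
n/ν for N2 = 8.170/1 = 8.170
Smallest n/ν is N2 → limiting reagent.
theoretical n(Mg3N2) = (1/1) × 8.170 = 8.170 mol → 824.6 g
% yield = 494 / 824.6 × 100 = 59.91 %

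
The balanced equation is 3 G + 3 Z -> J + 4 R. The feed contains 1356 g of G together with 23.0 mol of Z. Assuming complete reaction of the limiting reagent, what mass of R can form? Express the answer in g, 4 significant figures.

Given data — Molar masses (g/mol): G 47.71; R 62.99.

1932 g

n(G) = 1356 / 47.71 = 28.42 mol
n(Z) = 23.00 mol
n/ν for G = 28.42/3 = 9.473
n/ν for Z = 23.00/3 = 7.667
Smallest n/ν is Z → limiting reagent.
n(R) = (4/3) × 23.00 = 30.67 mol
mass = 30.67 × 62.99 = 1932 g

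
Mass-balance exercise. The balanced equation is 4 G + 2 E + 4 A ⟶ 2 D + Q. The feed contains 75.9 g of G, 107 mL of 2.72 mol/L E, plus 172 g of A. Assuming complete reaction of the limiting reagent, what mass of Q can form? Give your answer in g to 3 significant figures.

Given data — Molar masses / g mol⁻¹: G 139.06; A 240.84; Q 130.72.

17.8 g

n(G) = 75.90 / 139.06 = 0.5458 mol
n(E) = 2.72 × 107.0/1000 = 0.2910 mol
n(A) = 172.0 / 240.84 = 0.7142 mol
n/ν for G = 0.5458/4 = 0.1365
n/ν for E = 0.2910/2 = 0.1455
n/ν for A = 0.7142/4 = 0.1786
Smallest n/ν is G → limiting reagent.
n(Q) = (1/4) × 0.5458 = 0.1365 mol
mass = 0.1365 × 130.72 = 17.84 g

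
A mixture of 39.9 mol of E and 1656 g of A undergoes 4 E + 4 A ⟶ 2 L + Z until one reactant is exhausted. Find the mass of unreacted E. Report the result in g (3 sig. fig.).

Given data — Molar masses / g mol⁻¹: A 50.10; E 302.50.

2070 g

n(E) = 39.90 mol
n(A) = 1656 / 50.10 = 33.05 mol
n/ν → E: 9.975, A: 8.263; A is limiting.
E consumed = (4/4) × 33.05 = 33.05 mol
E remaining = 39.90 − 33.05 = 6.850 mol
mass = 6.850 × 302.50 = 2072 g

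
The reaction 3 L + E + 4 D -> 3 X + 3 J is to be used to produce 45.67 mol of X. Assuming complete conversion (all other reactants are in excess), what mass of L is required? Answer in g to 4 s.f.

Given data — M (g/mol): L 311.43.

14220 g

n(X) = 45.67 mol
n(L) = (3/3) × 45.67 = 45.67 mol
mass = 45.67 × 311.43 = 14220 g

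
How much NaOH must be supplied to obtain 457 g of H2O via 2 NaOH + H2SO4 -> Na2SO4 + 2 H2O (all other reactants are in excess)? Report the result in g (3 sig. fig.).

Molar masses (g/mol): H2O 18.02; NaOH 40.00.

1010 g

n(H2O) = 457 / 18.02 = 25.36 mol
n(NaOH) = (2/2) × 25.36 = 25.36 mol
mass = 25.36 × 40.00 = 1014 g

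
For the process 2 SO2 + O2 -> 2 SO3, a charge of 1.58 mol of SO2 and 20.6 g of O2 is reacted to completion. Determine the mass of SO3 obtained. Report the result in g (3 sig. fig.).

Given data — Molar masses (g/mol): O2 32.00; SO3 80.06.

n(SO2) = 1.580 mol
n(O2) = 20.60 / 32.00 = 0.6438 mol
n/ν → SO2: 0.7900, O2: 0.6438; O2 is limiting.
n(SO3) = (2/1) × 0.6438 = 1.288 mol
mass = 1.288 × 80.06 = 103.1 g

103 g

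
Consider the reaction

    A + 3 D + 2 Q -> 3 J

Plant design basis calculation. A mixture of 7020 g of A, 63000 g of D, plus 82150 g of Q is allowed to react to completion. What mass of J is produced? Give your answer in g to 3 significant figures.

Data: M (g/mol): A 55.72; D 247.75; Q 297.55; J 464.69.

n(A) = 7020 / 55.72 = 126.0 mol
n(D) = 63000 / 247.75 = 254.3 mol
n(Q) = 82150 / 297.55 = 276.1 mol
n/ν for A = 126.0/1 = 126.0
n/ν for D = 254.3/3 = 84.77
n/ν for Q = 276.1/2 = 138.1
Smallest n/ν is D → limiting reagent.
n(J) = (3/3) × 254.3 = 254.3 mol
mass = 254.3 × 464.69 = 118200 g

118000 g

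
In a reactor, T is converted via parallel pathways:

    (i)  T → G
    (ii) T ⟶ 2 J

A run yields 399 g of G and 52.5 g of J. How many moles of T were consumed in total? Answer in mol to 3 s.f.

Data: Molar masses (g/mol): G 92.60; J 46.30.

4.88 mol

n(G) = 399 / 92.60 = 4.309 mol
n(J) = 52.5 / 46.30 = 1.134 mol
n(T) via (i) = (1/1)×4.309 = 4.309 mol
n(T) via (ii) = (1/2)×1.134 = 0.5670 mol
total n(T) = 4.309 + 0.5670 = 4.876 mol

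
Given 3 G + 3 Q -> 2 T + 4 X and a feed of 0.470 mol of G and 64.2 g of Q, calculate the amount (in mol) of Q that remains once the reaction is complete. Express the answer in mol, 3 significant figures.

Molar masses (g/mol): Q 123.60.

0.0494 mol

n(G) = 0.4700 mol
n(Q) = 64.20 / 123.60 = 0.5194 mol
n/ν for G = 0.4700/3 = 0.1567
n/ν for Q = 0.5194/3 = 0.1731
Smallest n/ν is G → limiting reagent.
Q consumed = (3/3) × 0.4700 = 0.4700 mol
Q remaining = 0.5194 − 0.4700 = 0.04940 mol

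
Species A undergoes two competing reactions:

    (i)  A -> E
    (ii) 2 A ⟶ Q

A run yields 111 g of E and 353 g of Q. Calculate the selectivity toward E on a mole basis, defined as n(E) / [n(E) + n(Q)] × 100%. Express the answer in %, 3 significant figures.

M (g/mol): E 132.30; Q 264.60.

38.6 %

n(E) = 111 / 132.30 = 0.8390 mol
n(Q) = 353 / 264.60 = 1.334 mol
selectivity = 0.8390/(0.8390+1.334) × 100 = 38.61 %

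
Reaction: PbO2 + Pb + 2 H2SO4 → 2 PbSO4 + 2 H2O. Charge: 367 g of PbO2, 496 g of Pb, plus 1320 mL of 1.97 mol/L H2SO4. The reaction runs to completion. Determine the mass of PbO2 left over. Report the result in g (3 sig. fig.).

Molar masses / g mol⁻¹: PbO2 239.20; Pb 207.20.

56.0 g

n(PbO2) = 367.0 / 239.20 = 1.534 mol
n(Pb) = 496.0 / 207.20 = 2.394 mol
n(H2SO4) = 1.97 × 1320/1000 = 2.600 mol
n/ν for PbO2 = 1.534/1 = 1.534
n/ν for Pb = 2.394/1 = 2.394
n/ν for H2SO4 = 2.600/2 = 1.300
Smallest n/ν is H2SO4 → limiting reagent.
PbO2 consumed = (1/2) × 2.600 = 1.300 mol
PbO2 remaining = 1.534 − 1.300 = 0.2340 mol
mass = 0.2340 × 239.20 = 55.97 g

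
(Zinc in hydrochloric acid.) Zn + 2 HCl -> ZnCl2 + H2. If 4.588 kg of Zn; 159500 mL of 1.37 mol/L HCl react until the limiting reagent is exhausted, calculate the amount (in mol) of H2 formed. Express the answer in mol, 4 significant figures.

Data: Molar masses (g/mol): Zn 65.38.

70.17 mol

n(Zn) = 4.588×1000 / 65.38 = 70.17 mol
n(HCl) = 1.37 × 159500/1000 = 218.5 mol
n/ν → Zn: 70.17, HCl: 109.3; Zn is limiting.
n(H2) = (1/1) × 70.17 = 70.17 mol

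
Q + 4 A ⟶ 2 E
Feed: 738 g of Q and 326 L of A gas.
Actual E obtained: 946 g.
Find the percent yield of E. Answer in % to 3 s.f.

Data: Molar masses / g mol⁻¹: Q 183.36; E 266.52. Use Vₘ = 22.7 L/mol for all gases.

49.4 %

n(Q) = 738.0 / 183.36 = 4.025 mol
n(A) = 326.0 / 22.7 = 14.36 mol
n/ν → Q: 4.025, A: 3.590; A is limiting.
theoretical n(E) = (2/4) × 14.36 = 7.180 mol → 1914 g
% yield = 946 / 1914 × 100 = 49.43 %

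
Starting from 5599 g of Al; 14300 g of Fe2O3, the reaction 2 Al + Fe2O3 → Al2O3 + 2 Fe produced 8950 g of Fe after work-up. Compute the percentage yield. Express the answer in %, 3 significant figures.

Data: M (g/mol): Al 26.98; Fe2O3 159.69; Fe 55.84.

n(Al) = 5599 / 26.98 = 207.5 mol
n(Fe2O3) = 14300 / 159.69 = 89.55 mol
n/ν for Al = 207.5/2 = 103.8
n/ν for Fe2O3 = 89.55/1 = 89.55
Smallest n/ν is Fe2O3 → limiting reagent.
theoretical n(Fe) = (2/1) × 89.55 = 179.1 mol → 10000 g
% yield = 8950 / 10000 × 100 = 89.50 %

89.5 %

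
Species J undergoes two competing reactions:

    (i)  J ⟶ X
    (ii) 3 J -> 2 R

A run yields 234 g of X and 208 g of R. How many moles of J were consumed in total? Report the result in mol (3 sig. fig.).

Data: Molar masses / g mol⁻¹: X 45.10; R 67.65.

n(X) = 234 / 45.10 = 5.188 mol
n(R) = 208 / 67.65 = 3.075 mol
n(J) via (i) = (1/1)×5.188 = 5.188 mol
n(J) via (ii) = (3/2)×3.075 = 4.613 mol
total n(J) = 5.188 + 4.613 = 9.801 mol

9.80 mol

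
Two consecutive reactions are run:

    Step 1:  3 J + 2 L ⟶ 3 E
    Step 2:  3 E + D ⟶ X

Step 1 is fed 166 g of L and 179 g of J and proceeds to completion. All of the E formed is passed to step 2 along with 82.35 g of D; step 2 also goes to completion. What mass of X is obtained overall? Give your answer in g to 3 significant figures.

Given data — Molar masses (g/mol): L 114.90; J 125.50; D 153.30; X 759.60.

361 g

Step 1:
n(L) = 166.0 / 114.90 = 1.445 mol
n(J) = 179.0 / 125.50 = 1.426 mol
n/ν for L = 1.445/2 = 0.7225
n/ν for J = 1.426/3 = 0.4753
Smallest n/ν is J → limiting reagent.
n(E) produced = (3/3) × 1.426 = 1.426 mol
Step 2:
n(E) available = 1.426 mol
n(D) = 82.35 / 153.30 = 0.5372 mol
n/ν for E = 1.426/3 = 0.4753
n/ν for D = 0.5372/1 = 0.5372
Smallest n/ν is E → limiting reagent.
n(X) = (1/3) × 1.426 = 0.4753 mol
mass = 0.4753 × 759.60 = 361.0 g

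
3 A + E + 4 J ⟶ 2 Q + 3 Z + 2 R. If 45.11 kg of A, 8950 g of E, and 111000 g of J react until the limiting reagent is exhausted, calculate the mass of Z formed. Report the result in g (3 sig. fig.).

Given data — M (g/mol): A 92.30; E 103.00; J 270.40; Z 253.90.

66200 g

n(A) = 45.11×1000 / 92.30 = 488.7 mol
n(E) = 8950 / 103.00 = 86.89 mol
n(J) = 111000 / 270.40 = 410.5 mol
n/ν for A = 488.7/3 = 162.9
n/ν for E = 86.89/1 = 86.89
n/ν for J = 410.5/4 = 102.6
Smallest n/ν is E → limiting reagent.
n(Z) = (3/1) × 86.89 = 260.7 mol
mass = 260.7 × 253.90 = 66190 g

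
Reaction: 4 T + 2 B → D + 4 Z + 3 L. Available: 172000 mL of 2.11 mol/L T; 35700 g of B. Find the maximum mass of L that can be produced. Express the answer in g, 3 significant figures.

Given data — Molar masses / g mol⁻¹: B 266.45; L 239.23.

48100 g

n(T) = 2.11 × 172000/1000 = 362.9 mol
n(B) = 35700 / 266.45 = 134.0 mol
n/ν → T: 90.73, B: 67.00; B is limiting.
n(L) = (3/2) × 134.0 = 201.0 mol
mass = 201.0 × 239.23 = 48090 g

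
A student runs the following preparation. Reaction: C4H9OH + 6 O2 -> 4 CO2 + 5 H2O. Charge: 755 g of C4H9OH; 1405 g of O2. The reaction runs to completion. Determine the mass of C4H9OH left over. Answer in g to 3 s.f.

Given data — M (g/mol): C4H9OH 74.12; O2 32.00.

213 g

n(C4H9OH) = 755.0 / 74.12 = 10.19 mol
n(O2) = 1405 / 32.00 = 43.91 mol
n/ν → C4H9OH: 10.19, O2: 7.318; O2 is limiting.
C4H9OH consumed = (1/6) × 43.91 = 7.318 mol
C4H9OH remaining = 10.19 − 7.318 = 2.872 mol
mass = 2.872 × 74.12 = 212.9 g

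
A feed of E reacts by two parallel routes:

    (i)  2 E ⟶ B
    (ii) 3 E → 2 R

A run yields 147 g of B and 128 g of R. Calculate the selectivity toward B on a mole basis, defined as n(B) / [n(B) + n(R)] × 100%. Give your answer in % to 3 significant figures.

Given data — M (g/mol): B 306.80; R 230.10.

n(B) = 147 / 306.80 = 0.4791 mol
n(R) = 128 / 230.10 = 0.5563 mol
selectivity = 0.4791/(0.4791+0.5563) × 100 = 46.27 %

46.3 %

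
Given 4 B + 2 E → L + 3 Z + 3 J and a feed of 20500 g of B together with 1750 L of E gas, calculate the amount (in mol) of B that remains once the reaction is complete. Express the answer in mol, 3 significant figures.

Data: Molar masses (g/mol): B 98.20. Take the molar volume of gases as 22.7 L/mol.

n(B) = 20500 / 98.20 = 208.8 mol
n(E) = 1750 / 22.7 = 77.09 mol
n/ν for B = 208.8/4 = 52.20
n/ν for E = 77.09/2 = 38.55
Smallest n/ν is E → limiting reagent.
B consumed = (4/2) × 77.09 = 154.2 mol
B remaining = 208.8 − 154.2 = 54.60 mol

54.6 mol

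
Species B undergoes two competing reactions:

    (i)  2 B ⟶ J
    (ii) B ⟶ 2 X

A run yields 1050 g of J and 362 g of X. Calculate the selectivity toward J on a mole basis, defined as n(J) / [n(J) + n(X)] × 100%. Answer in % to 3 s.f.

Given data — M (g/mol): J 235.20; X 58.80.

n(J) = 1050 / 235.20 = 4.464 mol
n(X) = 362 / 58.80 = 6.156 mol
selectivity = 4.464/(4.464+6.156) × 100 = 42.03 %

42.0 %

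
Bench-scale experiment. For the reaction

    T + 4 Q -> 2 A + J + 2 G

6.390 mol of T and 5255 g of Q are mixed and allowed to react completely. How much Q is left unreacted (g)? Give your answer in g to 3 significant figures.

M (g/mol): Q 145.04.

1550 g

n(T) = 6.390 mol
n(Q) = 5255 / 145.04 = 36.23 mol
n/ν for T = 6.390/1 = 6.390
n/ν for Q = 36.23/4 = 9.058
Smallest n/ν is T → limiting reagent.
Q consumed = (4/1) × 6.390 = 25.56 mol
Q remaining = 36.23 − 25.56 = 10.67 mol
mass = 10.67 × 145.04 = 1548 g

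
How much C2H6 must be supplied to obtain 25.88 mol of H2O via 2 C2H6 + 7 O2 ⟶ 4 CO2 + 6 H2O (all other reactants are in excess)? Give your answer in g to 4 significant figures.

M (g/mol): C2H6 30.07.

n(H2O) = 25.88 mol
n(C2H6) = (2/6) × 25.88 = 8.627 mol
mass = 8.627 × 30.07 = 259.4 g

259.4 g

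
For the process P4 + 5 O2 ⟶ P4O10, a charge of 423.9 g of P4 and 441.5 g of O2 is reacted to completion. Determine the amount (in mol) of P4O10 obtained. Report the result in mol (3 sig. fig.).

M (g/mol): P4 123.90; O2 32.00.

2.76 mol

n(P4) = 423.9 / 123.90 = 3.421 mol
n(O2) = 441.5 / 32.00 = 13.80 mol
n/ν for P4 = 3.421/1 = 3.421
n/ν for O2 = 13.80/5 = 2.760
Smallest n/ν is O2 → limiting reagent.
n(P4O10) = (1/5) × 13.80 = 2.760 mol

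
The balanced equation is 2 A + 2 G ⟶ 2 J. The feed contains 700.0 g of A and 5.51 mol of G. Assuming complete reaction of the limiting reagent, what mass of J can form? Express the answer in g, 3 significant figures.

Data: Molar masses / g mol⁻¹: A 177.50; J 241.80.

n(A) = 700.0 / 177.50 = 3.944 mol
n(G) = 5.510 mol
n/ν for A = 3.944/2 = 1.972
n/ν for G = 5.510/2 = 2.755
Smallest n/ν is A → limiting reagent.
n(J) = (2/2) × 3.944 = 3.944 mol
mass = 3.944 × 241.80 = 953.7 g

954 g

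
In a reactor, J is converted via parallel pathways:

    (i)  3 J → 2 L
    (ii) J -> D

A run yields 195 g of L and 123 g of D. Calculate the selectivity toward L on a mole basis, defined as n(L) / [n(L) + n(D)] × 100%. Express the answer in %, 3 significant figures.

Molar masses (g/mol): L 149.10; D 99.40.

n(L) = 195 / 149.10 = 1.308 mol
n(D) = 123 / 99.40 = 1.237 mol
selectivity = 1.308/(1.308+1.237) × 100 = 51.39 %

51.4 %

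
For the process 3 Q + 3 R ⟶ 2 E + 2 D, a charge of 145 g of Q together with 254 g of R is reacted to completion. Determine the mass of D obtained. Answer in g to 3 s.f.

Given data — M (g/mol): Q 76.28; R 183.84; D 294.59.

n(Q) = 145.0 / 76.28 = 1.901 mol
n(R) = 254.0 / 183.84 = 1.382 mol
n/ν → Q: 0.6337, R: 0.4607; R is limiting.
n(D) = (2/3) × 1.382 = 0.9213 mol
mass = 0.9213 × 294.59 = 271.4 g

271 g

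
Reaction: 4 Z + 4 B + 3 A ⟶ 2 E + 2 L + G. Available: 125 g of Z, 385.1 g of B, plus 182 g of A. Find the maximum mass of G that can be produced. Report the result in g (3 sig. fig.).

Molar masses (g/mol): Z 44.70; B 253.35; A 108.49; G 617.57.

n(Z) = 125.0 / 44.70 = 2.796 mol
n(B) = 385.1 / 253.35 = 1.520 mol
n(A) = 182.0 / 108.49 = 1.678 mol
n/ν for Z = 2.796/4 = 0.6990
n/ν for B = 1.520/4 = 0.3800
n/ν for A = 1.678/3 = 0.5593
Smallest n/ν is B → limiting reagent.
n(G) = (1/4) × 1.520 = 0.3800 mol
mass = 0.3800 × 617.57 = 234.7 g

235 g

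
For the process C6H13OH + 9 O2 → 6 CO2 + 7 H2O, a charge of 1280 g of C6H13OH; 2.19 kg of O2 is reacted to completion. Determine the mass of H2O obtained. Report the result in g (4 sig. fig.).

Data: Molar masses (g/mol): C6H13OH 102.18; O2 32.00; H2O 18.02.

959.2 g

n(C6H13OH) = 1280 / 102.18 = 12.53 mol
n(O2) = 2.190×1000 / 32.00 = 68.44 mol
n/ν for C6H13OH = 12.53/1 = 12.53
n/ν for O2 = 68.44/9 = 7.604
Smallest n/ν is O2 → limiting reagent.
n(H2O) = (7/9) × 68.44 = 53.23 mol
mass = 53.23 × 18.02 = 959.2 g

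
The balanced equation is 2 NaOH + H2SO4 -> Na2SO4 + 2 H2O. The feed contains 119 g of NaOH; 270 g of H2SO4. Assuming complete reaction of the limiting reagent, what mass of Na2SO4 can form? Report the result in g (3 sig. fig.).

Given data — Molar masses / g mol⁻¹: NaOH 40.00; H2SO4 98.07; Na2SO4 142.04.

n(NaOH) = 119.0 / 40.00 = 2.975 mol
n(H2SO4) = 270.0 / 98.07 = 2.753 mol
n/ν → NaOH: 1.488, H2SO4: 2.753; NaOH is limiting.
n(Na2SO4) = (1/2) × 2.975 = 1.488 mol
mass = 1.488 × 142.04 = 211.4 g

211 g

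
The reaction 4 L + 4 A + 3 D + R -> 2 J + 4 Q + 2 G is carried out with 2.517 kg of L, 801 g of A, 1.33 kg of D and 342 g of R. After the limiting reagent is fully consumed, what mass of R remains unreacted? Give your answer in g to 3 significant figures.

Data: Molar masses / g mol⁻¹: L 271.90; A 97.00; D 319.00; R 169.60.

106 g

n(L) = 2.517×1000 / 271.90 = 9.257 mol
n(A) = 801.0 / 97.00 = 8.258 mol
n(D) = 1.330×1000 / 319.00 = 4.169 mol
n(R) = 342.0 / 169.60 = 2.017 mol
n/ν for L = 9.257/4 = 2.314
n/ν for A = 8.258/4 = 2.065
n/ν for D = 4.169/3 = 1.390
n/ν for R = 2.017/1 = 2.017
Smallest n/ν is D → limiting reagent.
R consumed = (1/3) × 4.169 = 1.390 mol
R remaining = 2.017 − 1.390 = 0.6270 mol
mass = 0.6270 × 169.60 = 106.3 g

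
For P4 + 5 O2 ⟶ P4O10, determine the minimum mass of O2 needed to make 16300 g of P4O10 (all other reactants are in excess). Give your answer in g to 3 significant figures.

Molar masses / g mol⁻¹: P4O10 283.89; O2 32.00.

9190 g

n(P4O10) = 16300 / 283.89 = 57.42 mol
n(O2) = (5/1) × 57.42 = 287.1 mol
mass = 287.1 × 32.00 = 9187 g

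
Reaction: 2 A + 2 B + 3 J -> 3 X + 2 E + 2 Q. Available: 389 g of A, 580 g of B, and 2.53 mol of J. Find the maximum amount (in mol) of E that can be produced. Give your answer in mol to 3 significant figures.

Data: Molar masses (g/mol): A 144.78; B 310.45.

1.69 mol

n(A) = 389.0 / 144.78 = 2.687 mol
n(B) = 580.0 / 310.45 = 1.868 mol
n(J) = 2.530 mol
n/ν for A = 2.687/2 = 1.344
n/ν for B = 1.868/2 = 0.9340
n/ν for J = 2.530/3 = 0.8433
Smallest n/ν is J → limiting reagent.
n(E) = (2/3) × 2.530 = 1.687 mol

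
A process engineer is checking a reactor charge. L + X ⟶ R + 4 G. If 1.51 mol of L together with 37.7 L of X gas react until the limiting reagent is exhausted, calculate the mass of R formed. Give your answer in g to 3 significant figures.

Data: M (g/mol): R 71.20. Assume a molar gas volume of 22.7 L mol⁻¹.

n(L) = 1.510 mol
n(X) = 37.70 / 22.7 = 1.661 mol
n/ν for L = 1.510/1 = 1.510
n/ν for X = 1.661/1 = 1.661
Smallest n/ν is L → limiting reagent.
n(R) = (1/1) × 1.510 = 1.510 mol
mass = 1.510 × 71.20 = 107.5 g

108 g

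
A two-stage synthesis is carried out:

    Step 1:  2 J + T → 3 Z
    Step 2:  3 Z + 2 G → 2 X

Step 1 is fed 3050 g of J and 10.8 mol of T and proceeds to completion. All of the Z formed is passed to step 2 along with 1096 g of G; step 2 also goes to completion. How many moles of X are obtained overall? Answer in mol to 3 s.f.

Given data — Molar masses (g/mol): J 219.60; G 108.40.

10.1 mol

Step 1:
n(J) = 3050 / 219.60 = 13.89 mol
n(T) = 10.80 mol
n/ν for J = 13.89/2 = 6.945
n/ν for T = 10.80/1 = 10.80
Smallest n/ν is J → limiting reagent.
n(Z) produced = (3/2) × 13.89 = 20.84 mol
Step 2:
n(Z) available = 20.84 mol
n(G) = 1096 / 108.40 = 10.11 mol
n/ν for Z = 20.84/3 = 6.947
n/ν for G = 10.11/2 = 5.055
Smallest n/ν is G → limiting reagent.
n(X) = (2/2) × 10.11 = 10.11 mol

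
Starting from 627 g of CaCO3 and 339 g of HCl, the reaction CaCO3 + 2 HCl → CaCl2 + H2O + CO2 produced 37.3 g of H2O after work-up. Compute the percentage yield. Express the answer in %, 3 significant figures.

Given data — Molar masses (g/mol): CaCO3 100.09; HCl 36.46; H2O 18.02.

n(CaCO3) = 627.0 / 100.09 = 6.264 mol
n(HCl) = 339.0 / 36.46 = 9.298 mol
n/ν for CaCO3 = 6.264/1 = 6.264
n/ν for HCl = 9.298/2 = 4.649
Smallest n/ν is HCl → limiting reagent.
theoretical n(H2O) = (1/2) × 9.298 = 4.649 mol → 83.77 g
% yield = 37.3 / 83.77 × 100 = 44.53 %

44.5 %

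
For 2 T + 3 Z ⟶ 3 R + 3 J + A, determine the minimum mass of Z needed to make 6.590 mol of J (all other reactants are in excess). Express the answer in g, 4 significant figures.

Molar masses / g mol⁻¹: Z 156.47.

n(J) = 6.590 mol
n(Z) = (3/3) × 6.590 = 6.590 mol
mass = 6.590 × 156.47 = 1031 g

1031 g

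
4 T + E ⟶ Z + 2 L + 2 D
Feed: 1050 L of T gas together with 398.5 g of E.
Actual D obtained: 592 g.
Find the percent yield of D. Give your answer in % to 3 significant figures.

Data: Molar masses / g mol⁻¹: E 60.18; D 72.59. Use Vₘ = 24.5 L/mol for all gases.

61.6 %

n(T) = 1050 / 24.5 = 42.86 mol
n(E) = 398.5 / 60.18 = 6.622 mol
n/ν for T = 42.86/4 = 10.72
n/ν for E = 6.622/1 = 6.622
Smallest n/ν is E → limiting reagent.
theoretical n(D) = (2/1) × 6.622 = 13.24 mol → 961.1 g
% yield = 592 / 961.1 × 100 = 61.60 %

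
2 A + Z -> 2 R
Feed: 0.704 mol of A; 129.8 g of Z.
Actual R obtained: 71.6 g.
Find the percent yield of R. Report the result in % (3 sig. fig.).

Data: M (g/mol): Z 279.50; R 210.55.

48.3 %

n(A) = 0.7040 mol
n(Z) = 129.8 / 279.50 = 0.4644 mol
n/ν for A = 0.7040/2 = 0.3520
n/ν for Z = 0.4644/1 = 0.4644
Smallest n/ν is A → limiting reagent.
theoretical n(R) = (2/2) × 0.7040 = 0.7040 mol → 148.2 g
% yield = 71.6 / 148.2 × 100 = 48.31 %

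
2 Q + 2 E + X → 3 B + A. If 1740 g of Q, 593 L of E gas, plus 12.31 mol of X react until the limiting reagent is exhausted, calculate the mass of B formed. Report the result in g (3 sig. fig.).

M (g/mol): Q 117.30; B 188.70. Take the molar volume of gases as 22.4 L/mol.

4200 g

n(Q) = 1740 / 117.30 = 14.83 mol
n(E) = 593.0 / 22.4 = 26.47 mol
n(X) = 12.31 mol
n/ν → Q: 7.415, E: 13.24, X: 12.31; Q is limiting.
n(B) = (3/2) × 14.83 = 22.25 mol
mass = 22.25 × 188.70 = 4199 g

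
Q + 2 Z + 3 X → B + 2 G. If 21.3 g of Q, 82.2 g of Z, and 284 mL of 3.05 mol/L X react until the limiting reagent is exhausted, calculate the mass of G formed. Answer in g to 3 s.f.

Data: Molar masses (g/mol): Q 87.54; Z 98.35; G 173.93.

84.6 g

n(Q) = 21.30 / 87.54 = 0.2433 mol
n(Z) = 82.20 / 98.35 = 0.8358 mol
n(X) = 3.05 × 284.0/1000 = 0.8662 mol
n/ν → Q: 0.2433, Z: 0.4179, X: 0.2887; Q is limiting.
n(G) = (2/1) × 0.2433 = 0.4866 mol
mass = 0.4866 × 173.93 = 84.63 g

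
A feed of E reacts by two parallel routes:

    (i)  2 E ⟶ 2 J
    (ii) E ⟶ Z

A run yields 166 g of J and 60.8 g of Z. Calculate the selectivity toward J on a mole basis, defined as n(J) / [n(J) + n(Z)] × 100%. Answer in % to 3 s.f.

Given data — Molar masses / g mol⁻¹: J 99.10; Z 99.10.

73.2 %

n(J) = 166 / 99.10 = 1.675 mol
n(Z) = 60.8 / 99.10 = 0.6135 mol
selectivity = 1.675/(1.675+0.6135) × 100 = 73.19 %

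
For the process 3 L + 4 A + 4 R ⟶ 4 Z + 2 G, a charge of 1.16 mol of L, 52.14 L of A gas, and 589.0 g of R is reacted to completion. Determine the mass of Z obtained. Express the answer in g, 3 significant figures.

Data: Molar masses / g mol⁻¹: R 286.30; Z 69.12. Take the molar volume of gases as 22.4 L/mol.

107 g

n(L) = 1.160 mol
n(A) = 52.14 / 22.4 = 2.328 mol
n(R) = 589.0 / 286.30 = 2.057 mol
n/ν → L: 0.3867, A: 0.5820, R: 0.5143; L is limiting.
n(Z) = (4/3) × 1.160 = 1.547 mol
mass = 1.547 × 69.12 = 106.9 g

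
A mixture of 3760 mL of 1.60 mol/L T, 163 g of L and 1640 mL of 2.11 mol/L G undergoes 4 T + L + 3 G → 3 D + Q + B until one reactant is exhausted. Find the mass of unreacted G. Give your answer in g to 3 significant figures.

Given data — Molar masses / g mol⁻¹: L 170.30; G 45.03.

26.5 g

n(T) = 1.60 × 3760/1000 = 6.016 mol
n(L) = 163.0 / 170.30 = 0.9571 mol
n(G) = 2.11 × 1640/1000 = 3.460 mol
n/ν for T = 6.016/4 = 1.504
n/ν for L = 0.9571/1 = 0.9571
n/ν for G = 3.460/3 = 1.153
Smallest n/ν is L → limiting reagent.
G consumed = (3/1) × 0.9571 = 2.871 mol
G remaining = 3.460 − 2.871 = 0.5890 mol
mass = 0.5890 × 45.03 = 26.52 g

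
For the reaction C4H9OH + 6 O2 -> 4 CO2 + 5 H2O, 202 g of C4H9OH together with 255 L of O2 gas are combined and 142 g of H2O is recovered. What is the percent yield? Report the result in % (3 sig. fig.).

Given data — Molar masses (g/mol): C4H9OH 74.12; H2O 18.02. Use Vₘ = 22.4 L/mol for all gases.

n(C4H9OH) = 202.0 / 74.12 = 2.725 mol
n(O2) = 255.0 / 22.4 = 11.38 mol
n/ν for C4H9OH = 2.725/1 = 2.725
n/ν for O2 = 11.38/6 = 1.897
Smallest n/ν is O2 → limiting reagent.
theoretical n(H2O) = (5/6) × 11.38 = 9.483 mol → 170.9 g
% yield = 142 / 170.9 × 100 = 83.09 %

83.1 %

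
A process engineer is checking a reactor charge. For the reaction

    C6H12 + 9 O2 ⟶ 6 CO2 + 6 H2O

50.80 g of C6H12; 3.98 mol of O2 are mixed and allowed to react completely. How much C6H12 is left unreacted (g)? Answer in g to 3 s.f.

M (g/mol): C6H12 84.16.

13.6 g

n(C6H12) = 50.80 / 84.16 = 0.6036 mol
n(O2) = 3.980 mol
n/ν → C6H12: 0.6036, O2: 0.4422; O2 is limiting.
C6H12 consumed = (1/9) × 3.980 = 0.4422 mol
C6H12 remaining = 0.6036 − 0.4422 = 0.1614 mol
mass = 0.1614 × 84.16 = 13.58 g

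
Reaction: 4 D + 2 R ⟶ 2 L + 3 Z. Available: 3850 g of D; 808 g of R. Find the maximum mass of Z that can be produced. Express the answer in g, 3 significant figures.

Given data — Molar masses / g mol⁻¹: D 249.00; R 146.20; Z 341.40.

n(D) = 3850 / 249.00 = 15.46 mol
n(R) = 808.0 / 146.20 = 5.527 mol
n/ν → D: 3.865, R: 2.764; R is limiting.
n(Z) = (3/2) × 5.527 = 8.291 mol
mass = 8.291 × 341.40 = 2831 g

2830 g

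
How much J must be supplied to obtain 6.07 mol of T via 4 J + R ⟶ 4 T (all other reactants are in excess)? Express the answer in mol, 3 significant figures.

6.07 mol

n(T) = 6.070 mol
n(J) = (4/4) × 6.070 = 6.070 mol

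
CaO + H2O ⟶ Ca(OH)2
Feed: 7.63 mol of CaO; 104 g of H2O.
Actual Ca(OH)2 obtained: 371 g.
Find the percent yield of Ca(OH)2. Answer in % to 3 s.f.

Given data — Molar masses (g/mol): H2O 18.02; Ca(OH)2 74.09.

n(CaO) = 7.630 mol
n(H2O) = 104.0 / 18.02 = 5.771 mol
n/ν → CaO: 7.630, H2O: 5.771; H2O is limiting.
theoretical n(Ca(OH)2) = (1/1) × 5.771 = 5.771 mol → 427.6 g
% yield = 371 / 427.6 × 100 = 86.76 %

86.8 %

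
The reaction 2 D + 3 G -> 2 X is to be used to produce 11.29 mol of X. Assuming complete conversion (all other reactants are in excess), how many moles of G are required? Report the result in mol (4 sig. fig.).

16.94 mol

n(X) = 11.29 mol
n(G) = (3/2) × 11.29 = 16.94 mol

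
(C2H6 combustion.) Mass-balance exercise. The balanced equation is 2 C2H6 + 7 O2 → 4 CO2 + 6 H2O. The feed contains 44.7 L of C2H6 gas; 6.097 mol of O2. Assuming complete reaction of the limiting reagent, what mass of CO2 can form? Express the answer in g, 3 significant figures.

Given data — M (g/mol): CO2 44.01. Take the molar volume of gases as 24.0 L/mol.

153 g

n(C2H6) = 44.70 / 24.0 = 1.863 mol
n(O2) = 6.097 mol
n/ν for C2H6 = 1.863/2 = 0.9315
n/ν for O2 = 6.097/7 = 0.8710
Smallest n/ν is O2 → limiting reagent.
n(CO2) = (4/7) × 6.097 = 3.484 mol
mass = 3.484 × 44.01 = 153.3 g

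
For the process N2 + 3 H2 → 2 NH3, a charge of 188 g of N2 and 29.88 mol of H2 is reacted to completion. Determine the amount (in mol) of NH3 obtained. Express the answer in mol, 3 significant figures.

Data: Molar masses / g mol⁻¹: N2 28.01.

n(N2) = 188.0 / 28.01 = 6.712 mol
n(H2) = 29.88 mol
n/ν for N2 = 6.712/1 = 6.712
n/ν for H2 = 29.88/3 = 9.960
Smallest n/ν is N2 → limiting reagent.
n(NH3) = (2/1) × 6.712 = 13.42 mol

13.4 mol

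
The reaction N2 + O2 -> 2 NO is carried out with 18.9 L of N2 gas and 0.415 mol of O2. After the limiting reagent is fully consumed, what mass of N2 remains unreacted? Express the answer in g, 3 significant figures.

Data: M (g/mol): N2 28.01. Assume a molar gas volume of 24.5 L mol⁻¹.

n(N2) = 18.90 / 24.5 = 0.7714 mol
n(O2) = 0.4150 mol
n/ν → N2: 0.7714, O2: 0.4150; O2 is limiting.
N2 consumed = (1/1) × 0.4150 = 0.4150 mol
N2 remaining = 0.7714 − 0.4150 = 0.3564 mol
mass = 0.3564 × 28.01 = 9.983 g

9.98 g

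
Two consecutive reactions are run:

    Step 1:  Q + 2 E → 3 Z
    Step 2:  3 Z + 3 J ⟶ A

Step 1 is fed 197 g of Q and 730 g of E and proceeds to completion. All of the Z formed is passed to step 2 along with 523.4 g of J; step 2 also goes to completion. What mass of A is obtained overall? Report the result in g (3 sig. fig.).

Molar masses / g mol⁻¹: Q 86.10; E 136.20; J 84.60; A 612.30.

1260 g

Step 1:
n(Q) = 197.0 / 86.10 = 2.288 mol
n(E) = 730.0 / 136.20 = 5.360 mol
n/ν for Q = 2.288/1 = 2.288
n/ν for E = 5.360/2 = 2.680
Smallest n/ν is Q → limiting reagent.
n(Z) produced = (3/1) × 2.288 = 6.864 mol
Step 2:
n(Z) available = 6.864 mol
n(J) = 523.4 / 84.60 = 6.187 mol
n/ν for Z = 6.864/3 = 2.288
n/ν for J = 6.187/3 = 2.062
Smallest n/ν is J → limiting reagent.
n(A) = (1/3) × 6.187 = 2.062 mol
mass = 2.062 × 612.30 = 1263 g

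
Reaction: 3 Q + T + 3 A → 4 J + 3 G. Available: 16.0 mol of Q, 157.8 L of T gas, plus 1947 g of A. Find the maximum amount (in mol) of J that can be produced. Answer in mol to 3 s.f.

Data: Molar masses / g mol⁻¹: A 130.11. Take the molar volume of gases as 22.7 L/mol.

n(Q) = 16.00 mol
n(T) = 157.8 / 22.7 = 6.952 mol
n(A) = 1947 / 130.11 = 14.96 mol
n/ν for Q = 16.00/3 = 5.333
n/ν for T = 6.952/1 = 6.952
n/ν for A = 14.96/3 = 4.987
Smallest n/ν is A → limiting reagent.
n(J) = (4/3) × 14.96 = 19.95 mol

20.0 mol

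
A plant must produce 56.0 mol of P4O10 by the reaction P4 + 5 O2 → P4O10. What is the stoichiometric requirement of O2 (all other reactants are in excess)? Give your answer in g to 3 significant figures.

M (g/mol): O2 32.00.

n(P4O10) = 56.00 mol
n(O2) = (5/1) × 56.00 = 280.0 mol
mass = 280.0 × 32.00 = 8960 g

8960 g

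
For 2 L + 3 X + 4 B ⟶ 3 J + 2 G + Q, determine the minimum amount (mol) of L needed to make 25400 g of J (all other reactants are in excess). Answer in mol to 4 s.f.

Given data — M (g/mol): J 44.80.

n(J) = 25400 / 44.80 = 567.0 mol
n(L) = (2/3) × 567.0 = 378.0 mol

378.0 mol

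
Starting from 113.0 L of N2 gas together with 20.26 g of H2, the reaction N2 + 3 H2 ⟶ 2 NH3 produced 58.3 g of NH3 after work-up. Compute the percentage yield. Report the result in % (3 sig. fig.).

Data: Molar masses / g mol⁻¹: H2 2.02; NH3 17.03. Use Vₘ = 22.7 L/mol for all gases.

51.2 %

n(N2) = 113.0 / 22.7 = 4.978 mol
n(H2) = 20.26 / 2.02 = 10.03 mol
n/ν for N2 = 4.978/1 = 4.978
n/ν for H2 = 10.03/3 = 3.343
Smallest n/ν is H2 → limiting reagent.
theoretical n(NH3) = (2/3) × 10.03 = 6.687 mol → 113.9 g
% yield = 58.3 / 113.9 × 100 = 51.19 %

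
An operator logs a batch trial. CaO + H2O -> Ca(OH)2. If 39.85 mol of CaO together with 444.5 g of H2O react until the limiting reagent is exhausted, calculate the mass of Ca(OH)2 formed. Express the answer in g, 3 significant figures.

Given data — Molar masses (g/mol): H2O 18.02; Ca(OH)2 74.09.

1830 g

n(CaO) = 39.85 mol
n(H2O) = 444.5 / 18.02 = 24.67 mol
n/ν for CaO = 39.85/1 = 39.85
n/ν for H2O = 24.67/1 = 24.67
Smallest n/ν is H2O → limiting reagent.
n(Ca(OH)2) = (1/1) × 24.67 = 24.67 mol
mass = 24.67 × 74.09 = 1828 g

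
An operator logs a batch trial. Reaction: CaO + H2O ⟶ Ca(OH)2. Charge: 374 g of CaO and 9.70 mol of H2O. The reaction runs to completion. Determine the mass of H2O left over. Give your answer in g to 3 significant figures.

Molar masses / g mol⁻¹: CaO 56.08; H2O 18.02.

n(CaO) = 374.0 / 56.08 = 6.669 mol
n(H2O) = 9.700 mol
n/ν → CaO: 6.669, H2O: 9.700; CaO is limiting.
H2O consumed = (1/1) × 6.669 = 6.669 mol
H2O remaining = 9.700 − 6.669 = 3.031 mol
mass = 3.031 × 18.02 = 54.62 g

54.6 g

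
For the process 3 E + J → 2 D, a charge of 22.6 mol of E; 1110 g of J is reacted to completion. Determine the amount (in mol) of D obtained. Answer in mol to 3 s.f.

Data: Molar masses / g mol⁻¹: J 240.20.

9.24 mol

n(E) = 22.60 mol
n(J) = 1110 / 240.20 = 4.621 mol
n/ν for E = 22.60/3 = 7.533
n/ν for J = 4.621/1 = 4.621
Smallest n/ν is J → limiting reagent.
n(D) = (2/1) × 4.621 = 9.242 mol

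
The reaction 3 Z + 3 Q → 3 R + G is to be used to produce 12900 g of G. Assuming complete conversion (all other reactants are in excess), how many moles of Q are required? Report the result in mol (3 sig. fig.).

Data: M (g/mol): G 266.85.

145 mol

n(G) = 12900 / 266.85 = 48.34 mol
n(Q) = (3/1) × 48.34 = 145.0 mol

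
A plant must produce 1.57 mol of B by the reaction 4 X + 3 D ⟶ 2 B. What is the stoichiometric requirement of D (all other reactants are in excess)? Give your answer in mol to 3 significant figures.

n(B) = 1.570 mol
n(D) = (3/2) × 1.570 = 2.355 mol

2.36 mol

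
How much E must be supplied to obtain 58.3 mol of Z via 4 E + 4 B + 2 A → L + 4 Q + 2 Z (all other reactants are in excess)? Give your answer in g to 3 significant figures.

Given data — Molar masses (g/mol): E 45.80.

5340 g

n(Z) = 58.30 mol
n(E) = (4/2) × 58.30 = 116.6 mol
mass = 116.6 × 45.80 = 5340 g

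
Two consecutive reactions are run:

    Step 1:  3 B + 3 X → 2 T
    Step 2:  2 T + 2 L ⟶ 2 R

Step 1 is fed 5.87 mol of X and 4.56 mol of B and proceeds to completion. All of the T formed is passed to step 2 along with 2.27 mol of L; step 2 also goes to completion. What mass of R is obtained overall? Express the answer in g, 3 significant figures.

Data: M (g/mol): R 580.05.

1320 g

Step 1:
n(X) = 5.870 mol
n(B) = 4.560 mol
n/ν for X = 5.870/3 = 1.957
n/ν for B = 4.560/3 = 1.520
Smallest n/ν is B → limiting reagent.
n(T) produced = (2/3) × 4.560 = 3.040 mol
Step 2:
n(T) available = 3.040 mol
n(L) = 2.270 mol
n/ν for T = 3.040/2 = 1.520
n/ν for L = 2.270/2 = 1.135
Smallest n/ν is L → limiting reagent.
n(R) = (2/2) × 2.270 = 2.270 mol
mass = 2.270 × 580.05 = 1317 g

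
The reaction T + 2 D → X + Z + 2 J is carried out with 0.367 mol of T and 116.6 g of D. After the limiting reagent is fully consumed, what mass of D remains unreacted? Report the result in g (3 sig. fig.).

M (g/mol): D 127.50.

n(T) = 0.3670 mol
n(D) = 116.6 / 127.50 = 0.9145 mol
n/ν for T = 0.3670/1 = 0.3670
n/ν for D = 0.9145/2 = 0.4573
Smallest n/ν is T → limiting reagent.
D consumed = (2/1) × 0.3670 = 0.7340 mol
D remaining = 0.9145 − 0.7340 = 0.1805 mol
mass = 0.1805 × 127.50 = 23.01 g

23.0 g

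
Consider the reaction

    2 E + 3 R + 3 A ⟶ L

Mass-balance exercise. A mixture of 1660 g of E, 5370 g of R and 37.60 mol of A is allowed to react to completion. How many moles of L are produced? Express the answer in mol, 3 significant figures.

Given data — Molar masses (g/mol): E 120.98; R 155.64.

n(E) = 1660 / 120.98 = 13.72 mol
n(R) = 5370 / 155.64 = 34.50 mol
n(A) = 37.60 mol
n/ν → E: 6.860, R: 11.50, A: 12.53; E is limiting.
n(L) = (1/2) × 13.72 = 6.860 mol

6.86 mol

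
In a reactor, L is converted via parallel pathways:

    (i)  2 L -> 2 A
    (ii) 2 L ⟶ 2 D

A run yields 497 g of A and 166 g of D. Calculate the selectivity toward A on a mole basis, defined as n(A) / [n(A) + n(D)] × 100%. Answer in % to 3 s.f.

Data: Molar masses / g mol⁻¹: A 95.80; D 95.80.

75.0 %

n(A) = 497 / 95.80 = 5.188 mol
n(D) = 166 / 95.80 = 1.733 mol
selectivity = 5.188/(5.188+1.733) × 100 = 74.96 %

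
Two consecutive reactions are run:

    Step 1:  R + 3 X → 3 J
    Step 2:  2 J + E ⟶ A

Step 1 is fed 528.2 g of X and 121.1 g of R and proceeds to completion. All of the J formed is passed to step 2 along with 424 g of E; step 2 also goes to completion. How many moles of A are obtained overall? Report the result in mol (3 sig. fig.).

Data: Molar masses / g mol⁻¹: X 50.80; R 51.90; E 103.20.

Step 1:
n(X) = 528.2 / 50.80 = 10.40 mol
n(R) = 121.1 / 51.90 = 2.333 mol
n/ν for X = 10.40/3 = 3.467
n/ν for R = 2.333/1 = 2.333
Smallest n/ν is R → limiting reagent.
n(J) produced = (3/1) × 2.333 = 6.999 mol
Step 2:
n(J) available = 6.999 mol
n(E) = 424.0 / 103.20 = 4.109 mol
n/ν for J = 6.999/2 = 3.500
n/ν for E = 4.109/1 = 4.109
Smallest n/ν is J → limiting reagent.
n(A) = (1/2) × 6.999 = 3.500 mol

3.50 mol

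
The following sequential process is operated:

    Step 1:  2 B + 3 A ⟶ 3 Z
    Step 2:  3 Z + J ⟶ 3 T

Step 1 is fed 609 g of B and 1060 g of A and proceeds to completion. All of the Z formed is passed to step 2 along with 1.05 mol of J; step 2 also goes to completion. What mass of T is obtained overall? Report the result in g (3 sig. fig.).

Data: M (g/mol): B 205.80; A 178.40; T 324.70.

1020 g

Step 1:
n(B) = 609.0 / 205.80 = 2.959 mol
n(A) = 1060 / 178.40 = 5.942 mol
n/ν → B: 1.480, A: 1.981; B is limiting.
n(Z) produced = (3/2) × 2.959 = 4.439 mol
Step 2:
n(Z) available = 4.439 mol
n(J) = 1.050 mol
n/ν → Z: 1.480, J: 1.050; J is limiting.
n(T) = (3/1) × 1.050 = 3.150 mol
mass = 3.150 × 324.70 = 1023 g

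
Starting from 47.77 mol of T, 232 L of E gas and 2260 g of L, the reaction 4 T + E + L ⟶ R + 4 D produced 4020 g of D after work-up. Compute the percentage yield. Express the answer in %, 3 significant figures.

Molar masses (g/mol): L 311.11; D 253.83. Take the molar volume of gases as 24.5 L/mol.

54.5 %

n(T) = 47.77 mol
n(E) = 232.0 / 24.5 = 9.469 mol
n(L) = 2260 / 311.11 = 7.264 mol
n/ν for T = 47.77/4 = 11.94
n/ν for E = 9.469/1 = 9.469
n/ν for L = 7.264/1 = 7.264
Smallest n/ν is L → limiting reagent.
theoretical n(D) = (4/1) × 7.264 = 29.06 mol → 7376 g
% yield = 4020 / 7376 × 100 = 54.50 %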